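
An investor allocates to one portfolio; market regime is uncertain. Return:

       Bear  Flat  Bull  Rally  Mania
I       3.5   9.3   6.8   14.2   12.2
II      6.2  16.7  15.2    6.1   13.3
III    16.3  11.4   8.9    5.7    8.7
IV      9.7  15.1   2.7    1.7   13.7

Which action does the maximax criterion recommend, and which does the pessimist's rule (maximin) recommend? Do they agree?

Row maxima: I=14.2, II=16.7, III=16.3, IV=15.1
Best best-case = 16.7 → II.
Row minima: I=3.5, II=6.1, III=5.7, IV=1.7
Best worst-case = 6.1 → II.

maximax → II; maximin → II (agree)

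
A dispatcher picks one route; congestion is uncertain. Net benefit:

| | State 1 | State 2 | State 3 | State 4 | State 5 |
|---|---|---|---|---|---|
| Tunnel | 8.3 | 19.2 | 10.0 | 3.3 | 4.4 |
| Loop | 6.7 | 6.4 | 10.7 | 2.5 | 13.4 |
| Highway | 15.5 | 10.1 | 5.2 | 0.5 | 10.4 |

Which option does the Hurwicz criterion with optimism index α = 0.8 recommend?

Tunnel

Tunnel: 0.8·19.2 + 0.2·3.3 = 16.02
Loop: 0.8·13.4 + 0.2·2.5 = 11.22
Highway: 0.8·15.5 + 0.2·0.5 = 12.5
Highest Hurwicz score = 16.02 → Tunnel.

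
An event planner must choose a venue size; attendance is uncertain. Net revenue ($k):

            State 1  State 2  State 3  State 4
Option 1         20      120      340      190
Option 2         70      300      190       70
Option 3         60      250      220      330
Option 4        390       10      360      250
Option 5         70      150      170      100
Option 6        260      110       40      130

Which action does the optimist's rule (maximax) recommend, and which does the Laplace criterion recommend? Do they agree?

maximax → Option 4; laplace → Option 4 (agree)

Row maxima: Option 1=340, Option 2=300, Option 3=330, Option 4=390, Option 5=170, Option 6=260
Best best-case = 390 → Option 4.
Row averages: Option 1=167.5, Option 2=157.5, Option 3=215, Option 4=252.5, Option 5=122.5, Option 6=135
Highest average = 252.5 → Option 4.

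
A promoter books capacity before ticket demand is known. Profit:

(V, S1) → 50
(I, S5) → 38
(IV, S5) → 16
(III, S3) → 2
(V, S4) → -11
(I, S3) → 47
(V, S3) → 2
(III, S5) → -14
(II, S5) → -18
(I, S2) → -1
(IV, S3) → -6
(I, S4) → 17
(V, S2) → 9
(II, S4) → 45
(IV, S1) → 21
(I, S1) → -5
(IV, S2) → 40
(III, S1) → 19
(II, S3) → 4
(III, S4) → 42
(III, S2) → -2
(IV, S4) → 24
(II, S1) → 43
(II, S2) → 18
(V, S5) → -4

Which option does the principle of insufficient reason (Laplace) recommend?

I

Row averages: I=19.2, II=18.4, III=9.4, IV=19, V=9.2
Highest average = 19.2 → I.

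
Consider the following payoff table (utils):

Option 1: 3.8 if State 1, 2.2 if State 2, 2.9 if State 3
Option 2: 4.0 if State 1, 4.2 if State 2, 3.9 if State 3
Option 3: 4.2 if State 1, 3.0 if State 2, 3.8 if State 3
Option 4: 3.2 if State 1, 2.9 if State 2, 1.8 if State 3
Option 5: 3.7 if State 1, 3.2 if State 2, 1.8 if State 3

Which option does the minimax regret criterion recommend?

Column bests: State 1=4.2, State 2=4.2, State 3=3.9.
Option 1 regrets: 0.4, 2.0, 1.0 → max 2.0
Option 2 regrets: 0.2, 0.0, 0.0 → max 0.2
Option 3 regrets: 0.0, 1.2, 0.1 → max 1.2
Option 4 regrets: 1.0, 1.3, 2.1 → max 2.1
Option 5 regrets: 0.5, 1.0, 2.1 → max 2.1
Smallest max regret = 0.2 → Option 2.

Option 2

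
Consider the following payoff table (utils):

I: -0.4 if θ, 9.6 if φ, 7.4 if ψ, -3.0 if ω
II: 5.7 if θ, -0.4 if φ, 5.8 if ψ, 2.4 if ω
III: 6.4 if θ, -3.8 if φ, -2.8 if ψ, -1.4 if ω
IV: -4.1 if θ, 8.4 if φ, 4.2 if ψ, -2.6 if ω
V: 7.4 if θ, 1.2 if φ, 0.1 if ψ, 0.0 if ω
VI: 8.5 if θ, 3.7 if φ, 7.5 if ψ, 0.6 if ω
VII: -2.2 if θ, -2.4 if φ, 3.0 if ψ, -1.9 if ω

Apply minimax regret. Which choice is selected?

Column bests: θ=8.5, φ=9.6, ψ=7.5, ω=2.4.
I regrets: 8.9, 0.0, 0.1, 5.4 → max 8.9
II regrets: 2.8, 10.0, 1.7, 0.0 → max 10.0
III regrets: 2.1, 13.4, 10.3, 3.8 → max 13.4
IV regrets: 12.6, 1.2, 3.3, 5.0 → max 12.6
V regrets: 1.1, 8.4, 7.4, 2.4 → max 8.4
VI regrets: 0.0, 5.9, 0.0, 1.8 → max 5.9
VII regrets: 10.7, 12.0, 4.5, 4.3 → max 12.0
Smallest max regret = 5.9 → VI.

VI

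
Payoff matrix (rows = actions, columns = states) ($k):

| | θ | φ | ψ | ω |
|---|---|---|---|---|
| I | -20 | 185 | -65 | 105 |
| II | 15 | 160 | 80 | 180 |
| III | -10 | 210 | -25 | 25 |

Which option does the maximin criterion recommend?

Row minima: I=-65, II=15, III=-25
Best worst-case = 15 → II.

II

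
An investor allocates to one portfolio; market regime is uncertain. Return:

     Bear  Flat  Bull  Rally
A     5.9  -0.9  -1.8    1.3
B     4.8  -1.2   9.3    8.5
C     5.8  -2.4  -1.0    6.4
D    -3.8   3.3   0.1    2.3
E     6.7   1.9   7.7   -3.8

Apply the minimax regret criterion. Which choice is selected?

B

Column bests: Bear=6.7, Flat=3.3, Bull=9.3, Rally=8.5.
A regrets: 0.8, 4.2, 11.1, 7.2 → max 11.1
B regrets: 1.9, 4.5, 0.0, 0.0 → max 4.5
C regrets: 0.9, 5.7, 10.3, 2.1 → max 10.3
D regrets: 10.5, 0.0, 9.2, 6.2 → max 10.5
E regrets: 0.0, 1.4, 1.6, 12.3 → max 12.3
Smallest max regret = 4.5 → B.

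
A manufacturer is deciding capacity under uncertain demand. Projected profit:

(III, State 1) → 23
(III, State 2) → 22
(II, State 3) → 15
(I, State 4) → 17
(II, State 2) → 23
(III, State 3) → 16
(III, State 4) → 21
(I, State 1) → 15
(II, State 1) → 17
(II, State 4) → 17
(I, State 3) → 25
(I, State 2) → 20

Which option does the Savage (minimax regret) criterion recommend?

Column bests: State 1=23, State 2=23, State 3=25, State 4=21.
I regrets: 8, 3, 0, 4 → max 8
II regrets: 6, 0, 10, 4 → max 10
III regrets: 0, 1, 9, 0 → max 9
Smallest max regret = 8 → I.

I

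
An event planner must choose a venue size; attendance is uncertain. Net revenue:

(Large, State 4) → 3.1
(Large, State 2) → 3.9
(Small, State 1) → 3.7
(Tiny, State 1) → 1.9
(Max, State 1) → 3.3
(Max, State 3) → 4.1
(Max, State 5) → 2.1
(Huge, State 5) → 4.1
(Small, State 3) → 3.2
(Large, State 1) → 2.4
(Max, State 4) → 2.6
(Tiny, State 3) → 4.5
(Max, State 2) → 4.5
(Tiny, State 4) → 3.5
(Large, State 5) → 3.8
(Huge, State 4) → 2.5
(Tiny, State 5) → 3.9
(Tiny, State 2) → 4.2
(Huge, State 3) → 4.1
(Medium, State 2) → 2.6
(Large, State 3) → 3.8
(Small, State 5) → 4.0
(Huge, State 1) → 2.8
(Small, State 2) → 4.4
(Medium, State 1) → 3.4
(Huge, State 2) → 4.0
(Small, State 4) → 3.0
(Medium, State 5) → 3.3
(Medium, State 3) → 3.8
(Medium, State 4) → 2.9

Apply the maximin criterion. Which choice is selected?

Small

Row minima: Tiny=1.9, Small=3.0, Medium=2.6, Large=2.4, Huge=2.5, Max=2.1
Best worst-case = 3.0 → Small.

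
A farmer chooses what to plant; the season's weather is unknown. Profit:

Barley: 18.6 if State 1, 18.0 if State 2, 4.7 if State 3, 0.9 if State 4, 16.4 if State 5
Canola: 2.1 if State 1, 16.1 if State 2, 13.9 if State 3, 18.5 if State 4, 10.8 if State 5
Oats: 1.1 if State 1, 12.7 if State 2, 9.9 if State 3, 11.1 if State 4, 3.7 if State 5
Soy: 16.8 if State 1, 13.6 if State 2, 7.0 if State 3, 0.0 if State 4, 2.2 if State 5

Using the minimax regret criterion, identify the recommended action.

Column bests: State 1=18.6, State 2=18.0, State 3=13.9, State 4=18.5, State 5=16.4.
Barley regrets: 0.0, 0.0, 9.2, 17.6, 0.0 → max 17.6
Canola regrets: 16.5, 1.9, 0.0, 0.0, 5.6 → max 16.5
Oats regrets: 17.5, 5.3, 4.0, 7.4, 12.7 → max 17.5
Soy regrets: 1.8, 4.4, 6.9, 18.5, 14.2 → max 18.5
Smallest max regret = 16.5 → Canola.

Canola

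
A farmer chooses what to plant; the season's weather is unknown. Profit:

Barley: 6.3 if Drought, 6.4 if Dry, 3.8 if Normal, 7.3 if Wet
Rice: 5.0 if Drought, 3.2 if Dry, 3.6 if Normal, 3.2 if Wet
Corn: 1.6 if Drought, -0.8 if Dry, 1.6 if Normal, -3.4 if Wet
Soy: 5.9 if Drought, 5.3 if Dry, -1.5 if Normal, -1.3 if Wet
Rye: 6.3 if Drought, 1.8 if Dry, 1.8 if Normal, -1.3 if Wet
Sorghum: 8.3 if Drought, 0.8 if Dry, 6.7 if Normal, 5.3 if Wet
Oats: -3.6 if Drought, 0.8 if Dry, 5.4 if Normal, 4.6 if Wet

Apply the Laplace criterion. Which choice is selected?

Row averages: Barley=5.95, Rice=3.75, Corn=-0.25, Soy=2.1, Rye=2.15, Sorghum=5.275, Oats=1.8
Highest average = 5.95 → Barley.

Barley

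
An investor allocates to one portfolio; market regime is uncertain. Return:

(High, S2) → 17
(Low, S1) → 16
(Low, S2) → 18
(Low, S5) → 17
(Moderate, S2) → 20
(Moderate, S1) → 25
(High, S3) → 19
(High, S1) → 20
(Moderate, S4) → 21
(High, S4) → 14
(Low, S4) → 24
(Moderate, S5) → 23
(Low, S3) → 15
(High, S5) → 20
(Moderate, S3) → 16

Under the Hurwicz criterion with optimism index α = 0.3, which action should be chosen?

Low: 0.3·24 + 0.7·15 = 17.7
Moderate: 0.3·25 + 0.7·16 = 18.7
High: 0.3·20 + 0.7·14 = 15.8
Highest Hurwicz score = 18.7 → Moderate.

Moderate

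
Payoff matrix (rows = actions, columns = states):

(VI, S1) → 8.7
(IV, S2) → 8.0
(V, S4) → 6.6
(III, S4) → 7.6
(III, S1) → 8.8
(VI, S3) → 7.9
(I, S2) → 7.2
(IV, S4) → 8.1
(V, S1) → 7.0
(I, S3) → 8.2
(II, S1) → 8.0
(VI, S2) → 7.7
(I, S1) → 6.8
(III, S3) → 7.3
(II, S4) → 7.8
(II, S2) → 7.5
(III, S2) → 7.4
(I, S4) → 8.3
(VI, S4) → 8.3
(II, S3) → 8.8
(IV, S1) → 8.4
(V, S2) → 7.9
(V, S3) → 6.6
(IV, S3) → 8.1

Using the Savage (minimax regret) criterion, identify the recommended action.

Column bests: S1=8.8, S2=8.0, S3=8.8, S4=8.3.
I regrets: 2.0, 0.8, 0.6, 0.0 → max 2.0
II regrets: 0.8, 0.5, 0.0, 0.5 → max 0.8
III regrets: 0.0, 0.6, 1.5, 0.7 → max 1.5
IV regrets: 0.4, 0.0, 0.7, 0.2 → max 0.7
V regrets: 1.8, 0.1, 2.2, 1.7 → max 2.2
VI regrets: 0.1, 0.3, 0.9, 0.0 → max 0.9
Smallest max regret = 0.7 → IV.

IV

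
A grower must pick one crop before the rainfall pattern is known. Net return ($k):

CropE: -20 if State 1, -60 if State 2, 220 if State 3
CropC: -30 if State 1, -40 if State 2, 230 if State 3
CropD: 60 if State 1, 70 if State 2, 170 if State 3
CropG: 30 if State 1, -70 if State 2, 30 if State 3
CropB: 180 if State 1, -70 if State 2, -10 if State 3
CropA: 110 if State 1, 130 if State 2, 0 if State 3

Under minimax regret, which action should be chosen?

Column bests: State 1=180, State 2=130, State 3=230.
CropE regrets: 200, 190, 10 → max 200
CropC regrets: 210, 170, 0 → max 210
CropD regrets: 120, 60, 60 → max 120
CropG regrets: 150, 200, 200 → max 200
CropB regrets: 0, 200, 240 → max 240
CropA regrets: 70, 0, 230 → max 230
Smallest max regret = 120 → CropD.

CropD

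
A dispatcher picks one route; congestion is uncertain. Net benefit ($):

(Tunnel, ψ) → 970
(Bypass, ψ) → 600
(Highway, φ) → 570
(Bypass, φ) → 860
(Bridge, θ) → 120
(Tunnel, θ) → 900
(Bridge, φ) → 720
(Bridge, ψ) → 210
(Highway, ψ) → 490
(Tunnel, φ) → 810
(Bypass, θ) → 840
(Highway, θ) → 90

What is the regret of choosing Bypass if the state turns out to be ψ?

Best payoff under ψ is 970.
Regret = 970 − 600 = 370.

370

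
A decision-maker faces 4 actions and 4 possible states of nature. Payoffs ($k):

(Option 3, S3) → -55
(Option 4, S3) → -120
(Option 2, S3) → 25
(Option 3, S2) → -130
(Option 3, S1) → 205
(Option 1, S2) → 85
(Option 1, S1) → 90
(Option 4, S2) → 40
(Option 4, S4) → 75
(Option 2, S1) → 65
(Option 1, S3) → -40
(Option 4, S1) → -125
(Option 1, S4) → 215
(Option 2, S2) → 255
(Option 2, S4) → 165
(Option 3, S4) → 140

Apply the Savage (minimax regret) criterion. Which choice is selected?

Option 2

Column bests: S1=205, S2=255, S3=25, S4=215.
Option 1 regrets: 115, 170, 65, 0 → max 170
Option 2 regrets: 140, 0, 0, 50 → max 140
Option 3 regrets: 0, 385, 80, 75 → max 385
Option 4 regrets: 330, 215, 145, 140 → max 330
Smallest max regret = 140 → Option 2.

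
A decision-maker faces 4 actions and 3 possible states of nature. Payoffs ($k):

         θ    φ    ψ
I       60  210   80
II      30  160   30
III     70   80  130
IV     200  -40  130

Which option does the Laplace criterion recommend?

Row averages: I=350/3, II=220/3, III=280/3, IV=290/3
Highest average = 350/3 → I.

I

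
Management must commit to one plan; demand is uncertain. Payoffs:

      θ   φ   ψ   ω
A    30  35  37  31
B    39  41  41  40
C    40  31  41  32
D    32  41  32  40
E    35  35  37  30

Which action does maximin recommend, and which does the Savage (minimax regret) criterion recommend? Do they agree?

maximin → B; minimax regret → B (agree)

Row minima: A=30, B=39, C=31, D=32, E=30
Best worst-case = 39 → B.
Column bests: θ=40, φ=41, ψ=41, ω=40.
A regrets: 10, 6, 4, 9 → max 10
B regrets: 1, 0, 0, 0 → max 1
C regrets: 0, 10, 0, 8 → max 10
D regrets: 8, 0, 9, 0 → max 9
E regrets: 5, 6, 4, 10 → max 10
Smallest max regret = 1 → B.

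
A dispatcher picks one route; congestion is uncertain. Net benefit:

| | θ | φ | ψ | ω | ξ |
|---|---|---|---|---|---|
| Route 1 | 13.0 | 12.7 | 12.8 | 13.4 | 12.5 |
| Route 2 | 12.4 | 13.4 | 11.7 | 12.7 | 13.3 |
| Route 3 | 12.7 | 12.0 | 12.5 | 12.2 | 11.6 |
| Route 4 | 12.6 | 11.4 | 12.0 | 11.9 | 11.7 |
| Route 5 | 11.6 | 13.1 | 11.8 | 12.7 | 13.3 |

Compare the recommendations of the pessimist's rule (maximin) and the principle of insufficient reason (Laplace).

maximin → Route 1; laplace → Route 1 (agree)

Row minima: Route 1=12.5, Route 2=11.7, Route 3=11.6, Route 4=11.4, Route 5=11.6
Best worst-case = 12.5 → Route 1.
Row averages: Route 1=12.88, Route 2=12.7, Route 3=12.2, Route 4=11.92, Route 5=12.5
Highest average = 12.88 → Route 1.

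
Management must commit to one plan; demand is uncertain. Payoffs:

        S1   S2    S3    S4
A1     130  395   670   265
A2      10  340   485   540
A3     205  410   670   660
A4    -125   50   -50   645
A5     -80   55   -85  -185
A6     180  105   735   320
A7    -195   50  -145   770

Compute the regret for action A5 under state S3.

820

Best payoff under S3 is 735.
Regret = 735 − (-85) = 820.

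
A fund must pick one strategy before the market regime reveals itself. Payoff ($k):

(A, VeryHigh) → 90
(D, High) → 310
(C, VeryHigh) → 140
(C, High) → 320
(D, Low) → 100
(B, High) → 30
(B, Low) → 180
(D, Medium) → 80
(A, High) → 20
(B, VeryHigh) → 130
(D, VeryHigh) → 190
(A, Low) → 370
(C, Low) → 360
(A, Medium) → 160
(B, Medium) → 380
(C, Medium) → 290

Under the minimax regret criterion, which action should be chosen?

C

Column bests: Low=370, Medium=380, High=320, VeryHigh=190.
A regrets: 0, 220, 300, 100 → max 300
B regrets: 190, 0, 290, 60 → max 290
C regrets: 10, 90, 0, 50 → max 90
D regrets: 270, 300, 10, 0 → max 300
Smallest max regret = 90 → C.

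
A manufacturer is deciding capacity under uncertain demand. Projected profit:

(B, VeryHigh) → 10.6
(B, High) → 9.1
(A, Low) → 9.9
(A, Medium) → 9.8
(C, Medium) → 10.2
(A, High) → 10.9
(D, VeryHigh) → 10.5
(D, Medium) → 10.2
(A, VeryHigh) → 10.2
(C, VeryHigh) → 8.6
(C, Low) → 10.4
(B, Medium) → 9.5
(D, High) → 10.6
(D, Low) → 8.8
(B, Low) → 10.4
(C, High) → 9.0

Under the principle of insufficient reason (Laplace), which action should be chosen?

Row averages: A=10.2, B=9.9, C=9.55, D=10.025
Highest average = 10.2 → A.

A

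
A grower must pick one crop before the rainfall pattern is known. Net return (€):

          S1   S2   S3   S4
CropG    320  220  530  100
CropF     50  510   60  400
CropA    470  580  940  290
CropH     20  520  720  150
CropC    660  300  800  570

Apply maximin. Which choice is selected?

Row minima: CropG=100, CropF=50, CropA=290, CropH=20, CropC=300
Best worst-case = 300 → CropC.

CropC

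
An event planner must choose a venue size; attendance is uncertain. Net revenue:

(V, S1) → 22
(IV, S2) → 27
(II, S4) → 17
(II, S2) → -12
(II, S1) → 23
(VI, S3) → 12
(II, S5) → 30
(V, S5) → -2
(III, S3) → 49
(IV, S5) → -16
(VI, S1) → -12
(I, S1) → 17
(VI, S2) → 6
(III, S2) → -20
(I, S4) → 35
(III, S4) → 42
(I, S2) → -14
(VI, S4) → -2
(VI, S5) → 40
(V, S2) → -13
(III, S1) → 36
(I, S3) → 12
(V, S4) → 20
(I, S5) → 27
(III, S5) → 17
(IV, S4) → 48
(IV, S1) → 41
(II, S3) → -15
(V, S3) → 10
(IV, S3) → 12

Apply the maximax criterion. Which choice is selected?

III

Row maxima: I=35, II=30, III=49, IV=48, V=22, VI=40
Best best-case = 49 → III.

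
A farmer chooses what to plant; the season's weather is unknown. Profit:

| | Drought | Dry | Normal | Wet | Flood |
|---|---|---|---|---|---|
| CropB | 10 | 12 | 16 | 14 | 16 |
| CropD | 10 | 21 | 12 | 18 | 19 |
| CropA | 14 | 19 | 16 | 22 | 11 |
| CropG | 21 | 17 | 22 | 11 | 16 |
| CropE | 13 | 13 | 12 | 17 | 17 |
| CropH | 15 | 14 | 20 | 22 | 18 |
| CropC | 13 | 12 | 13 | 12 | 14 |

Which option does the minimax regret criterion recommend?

Column bests: Drought=21, Dry=21, Normal=22, Wet=22, Flood=19.
CropB regrets: 11, 9, 6, 8, 3 → max 11
CropD regrets: 11, 0, 10, 4, 0 → max 11
CropA regrets: 7, 2, 6, 0, 8 → max 8
CropG regrets: 0, 4, 0, 11, 3 → max 11
CropE regrets: 8, 8, 10, 5, 2 → max 10
CropH regrets: 6, 7, 2, 0, 1 → max 7
CropC regrets: 8, 9, 9, 10, 5 → max 10
Smallest max regret = 7 → CropH.

CropH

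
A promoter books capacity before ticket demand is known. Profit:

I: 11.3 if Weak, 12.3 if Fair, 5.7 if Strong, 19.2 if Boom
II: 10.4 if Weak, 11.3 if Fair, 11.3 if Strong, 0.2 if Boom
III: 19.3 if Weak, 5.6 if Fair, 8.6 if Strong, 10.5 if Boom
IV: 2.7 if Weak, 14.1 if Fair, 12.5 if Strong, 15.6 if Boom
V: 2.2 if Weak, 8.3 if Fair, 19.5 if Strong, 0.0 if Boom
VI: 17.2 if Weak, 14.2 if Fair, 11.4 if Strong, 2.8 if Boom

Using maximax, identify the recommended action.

V

Row maxima: I=19.2, II=11.3, III=19.3, IV=15.6, V=19.5, VI=17.2
Best best-case = 19.5 → V.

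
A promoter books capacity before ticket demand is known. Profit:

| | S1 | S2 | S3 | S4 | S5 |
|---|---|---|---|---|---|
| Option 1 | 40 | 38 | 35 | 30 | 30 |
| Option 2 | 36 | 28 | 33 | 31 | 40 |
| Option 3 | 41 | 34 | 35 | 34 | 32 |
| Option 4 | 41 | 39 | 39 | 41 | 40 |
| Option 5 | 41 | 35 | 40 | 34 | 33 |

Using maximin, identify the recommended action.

Row minima: Option 1=30, Option 2=28, Option 3=32, Option 4=39, Option 5=33
Best worst-case = 39 → Option 4.

Option 4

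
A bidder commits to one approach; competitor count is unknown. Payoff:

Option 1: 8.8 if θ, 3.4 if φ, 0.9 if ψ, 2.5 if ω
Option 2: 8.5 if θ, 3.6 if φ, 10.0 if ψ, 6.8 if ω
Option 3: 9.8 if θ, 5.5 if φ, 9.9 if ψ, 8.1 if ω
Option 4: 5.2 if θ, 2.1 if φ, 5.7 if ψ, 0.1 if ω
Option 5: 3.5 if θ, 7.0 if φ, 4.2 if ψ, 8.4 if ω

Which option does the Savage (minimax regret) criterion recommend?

Option 3

Column bests: θ=9.8, φ=7.0, ψ=10.0, ω=8.4.
Option 1 regrets: 1.0, 3.6, 9.1, 5.9 → max 9.1
Option 2 regrets: 1.3, 3.4, 0.0, 1.6 → max 3.4
Option 3 regrets: 0.0, 1.5, 0.1, 0.3 → max 1.5
Option 4 regrets: 4.6, 4.9, 4.3, 8.3 → max 8.3
Option 5 regrets: 6.3, 0.0, 5.8, 0.0 → max 6.3
Smallest max regret = 1.5 → Option 3.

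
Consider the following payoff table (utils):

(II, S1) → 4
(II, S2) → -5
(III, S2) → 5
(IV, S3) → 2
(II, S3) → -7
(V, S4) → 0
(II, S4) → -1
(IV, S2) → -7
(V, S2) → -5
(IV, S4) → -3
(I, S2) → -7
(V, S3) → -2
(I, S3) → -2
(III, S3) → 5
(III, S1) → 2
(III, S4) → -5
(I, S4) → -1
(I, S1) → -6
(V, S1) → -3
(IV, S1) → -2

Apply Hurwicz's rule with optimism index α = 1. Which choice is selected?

III

I: 1·(-1) + 0·(-7) = -1
II: 1·4 + 0·(-7) = 4
III: 1·5 + 0·(-5) = 5
IV: 1·2 + 0·(-7) = 2
V: 1·0 + 0·(-5) = 0
Highest Hurwicz score = 5 → III.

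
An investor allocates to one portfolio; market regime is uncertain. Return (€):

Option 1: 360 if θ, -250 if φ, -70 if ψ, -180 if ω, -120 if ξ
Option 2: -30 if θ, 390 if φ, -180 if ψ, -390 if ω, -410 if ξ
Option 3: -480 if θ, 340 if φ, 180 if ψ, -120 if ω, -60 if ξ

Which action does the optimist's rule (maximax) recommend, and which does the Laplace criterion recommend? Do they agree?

maximax → Option 2; laplace → Option 3 (disagree)

Row maxima: Option 1=360, Option 2=390, Option 3=340
Best best-case = 390 → Option 2.
Row averages: Option 1=-52, Option 2=-124, Option 3=-28
Highest average = -28 → Option 3.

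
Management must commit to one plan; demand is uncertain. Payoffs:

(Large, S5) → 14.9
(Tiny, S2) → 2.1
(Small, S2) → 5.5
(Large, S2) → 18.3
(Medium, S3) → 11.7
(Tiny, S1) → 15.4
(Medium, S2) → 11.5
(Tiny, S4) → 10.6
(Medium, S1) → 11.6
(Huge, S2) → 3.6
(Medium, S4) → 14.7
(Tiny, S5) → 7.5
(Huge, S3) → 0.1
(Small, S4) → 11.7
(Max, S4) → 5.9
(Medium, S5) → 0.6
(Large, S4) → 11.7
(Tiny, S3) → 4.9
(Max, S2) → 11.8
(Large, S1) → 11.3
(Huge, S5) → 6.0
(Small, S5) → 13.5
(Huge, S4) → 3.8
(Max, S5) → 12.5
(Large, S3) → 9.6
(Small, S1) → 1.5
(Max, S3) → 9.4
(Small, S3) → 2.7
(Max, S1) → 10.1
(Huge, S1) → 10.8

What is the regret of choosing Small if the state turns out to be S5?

Best payoff under S5 is 14.9.
Regret = 14.9 − 13.5 = 1.4.

1.4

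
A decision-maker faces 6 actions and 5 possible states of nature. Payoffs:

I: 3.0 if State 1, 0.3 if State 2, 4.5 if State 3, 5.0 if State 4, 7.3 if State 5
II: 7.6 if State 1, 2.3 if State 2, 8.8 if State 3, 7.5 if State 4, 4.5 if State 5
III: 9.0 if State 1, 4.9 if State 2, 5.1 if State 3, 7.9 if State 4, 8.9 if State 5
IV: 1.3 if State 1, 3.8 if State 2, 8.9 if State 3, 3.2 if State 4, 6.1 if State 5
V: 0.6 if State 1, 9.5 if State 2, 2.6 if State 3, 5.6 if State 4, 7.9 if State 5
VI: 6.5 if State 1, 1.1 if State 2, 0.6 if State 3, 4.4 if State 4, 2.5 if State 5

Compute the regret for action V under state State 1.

8.4

Best payoff under State 1 is 9.0.
Regret = 9.0 − 0.6 = 8.4.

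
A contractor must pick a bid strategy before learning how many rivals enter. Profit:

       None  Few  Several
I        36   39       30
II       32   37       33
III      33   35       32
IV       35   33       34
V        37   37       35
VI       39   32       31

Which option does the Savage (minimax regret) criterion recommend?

V

Column bests: None=39, Few=39, Several=35.
I regrets: 3, 0, 5 → max 5
II regrets: 7, 2, 2 → max 7
III regrets: 6, 4, 3 → max 6
IV regrets: 4, 6, 1 → max 6
V regrets: 2, 2, 0 → max 2
VI regrets: 0, 7, 4 → max 7
Smallest max regret = 2 → V.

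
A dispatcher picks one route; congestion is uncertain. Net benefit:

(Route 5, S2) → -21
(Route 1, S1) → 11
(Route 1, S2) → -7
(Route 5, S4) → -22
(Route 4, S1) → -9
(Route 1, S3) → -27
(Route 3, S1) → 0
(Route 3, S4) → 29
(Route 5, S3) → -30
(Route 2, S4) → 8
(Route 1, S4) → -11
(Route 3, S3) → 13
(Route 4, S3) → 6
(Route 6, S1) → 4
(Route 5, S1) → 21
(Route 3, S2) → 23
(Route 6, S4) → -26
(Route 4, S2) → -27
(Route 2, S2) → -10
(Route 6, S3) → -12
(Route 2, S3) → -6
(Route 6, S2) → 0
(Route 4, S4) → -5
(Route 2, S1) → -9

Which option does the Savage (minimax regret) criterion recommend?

Route 3

Column bests: S1=21, S2=23, S3=13, S4=29.
Route 1 regrets: 10, 30, 40, 40 → max 40
Route 2 regrets: 30, 33, 19, 21 → max 33
Route 3 regrets: 21, 0, 0, 0 → max 21
Route 4 regrets: 30, 50, 7, 34 → max 50
Route 5 regrets: 0, 44, 43, 51 → max 51
Route 6 regrets: 17, 23, 25, 55 → max 55
Smallest max regret = 21 → Route 3.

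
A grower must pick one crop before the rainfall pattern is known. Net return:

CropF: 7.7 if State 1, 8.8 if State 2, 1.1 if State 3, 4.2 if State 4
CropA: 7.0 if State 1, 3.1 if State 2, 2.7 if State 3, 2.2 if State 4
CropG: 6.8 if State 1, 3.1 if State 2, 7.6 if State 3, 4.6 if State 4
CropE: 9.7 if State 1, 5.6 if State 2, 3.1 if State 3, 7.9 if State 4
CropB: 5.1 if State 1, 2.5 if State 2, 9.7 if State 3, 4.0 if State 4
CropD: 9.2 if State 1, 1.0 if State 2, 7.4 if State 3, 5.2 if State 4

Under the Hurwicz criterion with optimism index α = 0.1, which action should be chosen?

CropE

CropF: 0.1·8.8 + 0.9·1.1 = 1.87
CropA: 0.1·7.0 + 0.9·2.2 = 2.68
CropG: 0.1·7.6 + 0.9·3.1 = 3.55
CropE: 0.1·9.7 + 0.9·3.1 = 3.76
CropB: 0.1·9.7 + 0.9·2.5 = 3.22
CropD: 0.1·9.2 + 0.9·1.0 = 1.82
Highest Hurwicz score = 3.76 → CropE.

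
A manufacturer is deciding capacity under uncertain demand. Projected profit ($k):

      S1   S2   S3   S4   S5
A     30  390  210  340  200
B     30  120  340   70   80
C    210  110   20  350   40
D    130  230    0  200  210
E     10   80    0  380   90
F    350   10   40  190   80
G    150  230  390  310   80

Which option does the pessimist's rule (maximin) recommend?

Row minima: A=30, B=30, C=20, D=0, E=0, F=10, G=80
Best worst-case = 80 → G.

G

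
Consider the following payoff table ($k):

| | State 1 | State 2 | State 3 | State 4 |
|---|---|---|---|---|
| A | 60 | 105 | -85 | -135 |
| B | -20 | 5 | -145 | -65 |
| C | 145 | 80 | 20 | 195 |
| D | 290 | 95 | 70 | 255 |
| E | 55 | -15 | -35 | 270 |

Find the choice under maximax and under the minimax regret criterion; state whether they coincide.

Row maxima: A=105, B=5, C=195, D=290, E=270
Best best-case = 290 → D.
Column bests: State 1=290, State 2=105, State 3=70, State 4=270.
A regrets: 230, 0, 155, 405 → max 405
B regrets: 310, 100, 215, 335 → max 335
C regrets: 145, 25, 50, 75 → max 145
D regrets: 0, 10, 0, 15 → max 15
E regrets: 235, 120, 105, 0 → max 235
Smallest max regret = 15 → D.

maximax → D; minimax regret → D (agree)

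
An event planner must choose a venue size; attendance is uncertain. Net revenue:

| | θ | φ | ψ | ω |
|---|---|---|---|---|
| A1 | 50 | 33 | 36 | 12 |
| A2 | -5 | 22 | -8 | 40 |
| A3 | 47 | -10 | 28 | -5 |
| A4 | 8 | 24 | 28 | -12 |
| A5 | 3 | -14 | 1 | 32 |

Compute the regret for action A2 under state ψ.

44

Best payoff under ψ is 36.
Regret = 36 − (-8) = 44.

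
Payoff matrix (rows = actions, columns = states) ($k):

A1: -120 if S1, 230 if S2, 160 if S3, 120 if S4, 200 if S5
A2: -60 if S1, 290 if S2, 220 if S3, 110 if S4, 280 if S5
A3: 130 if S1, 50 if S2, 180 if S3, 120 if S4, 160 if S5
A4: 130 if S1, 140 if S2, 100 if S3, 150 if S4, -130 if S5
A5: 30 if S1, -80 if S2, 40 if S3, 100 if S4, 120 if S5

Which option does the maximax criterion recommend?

Row maxima: A1=230, A2=290, A3=180, A4=150, A5=120
Best best-case = 290 → A2.

A2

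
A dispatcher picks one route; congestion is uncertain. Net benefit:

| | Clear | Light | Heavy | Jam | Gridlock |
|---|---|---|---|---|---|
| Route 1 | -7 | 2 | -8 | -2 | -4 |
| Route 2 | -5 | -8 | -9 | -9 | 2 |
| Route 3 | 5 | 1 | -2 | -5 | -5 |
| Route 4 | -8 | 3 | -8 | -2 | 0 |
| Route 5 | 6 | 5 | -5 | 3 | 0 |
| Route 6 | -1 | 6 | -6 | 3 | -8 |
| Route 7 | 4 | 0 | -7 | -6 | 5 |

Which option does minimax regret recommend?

Route 5

Column bests: Clear=6, Light=6, Heavy=-2, Jam=3, Gridlock=5.
Route 1 regrets: 13, 4, 6, 5, 9 → max 13
Route 2 regrets: 11, 14, 7, 12, 3 → max 14
Route 3 regrets: 1, 5, 0, 8, 10 → max 10
Route 4 regrets: 14, 3, 6, 5, 5 → max 14
Route 5 regrets: 0, 1, 3, 0, 5 → max 5
Route 6 regrets: 7, 0, 4, 0, 13 → max 13
Route 7 regrets: 2, 6, 5, 9, 0 → max 9
Smallest max regret = 5 → Route 5.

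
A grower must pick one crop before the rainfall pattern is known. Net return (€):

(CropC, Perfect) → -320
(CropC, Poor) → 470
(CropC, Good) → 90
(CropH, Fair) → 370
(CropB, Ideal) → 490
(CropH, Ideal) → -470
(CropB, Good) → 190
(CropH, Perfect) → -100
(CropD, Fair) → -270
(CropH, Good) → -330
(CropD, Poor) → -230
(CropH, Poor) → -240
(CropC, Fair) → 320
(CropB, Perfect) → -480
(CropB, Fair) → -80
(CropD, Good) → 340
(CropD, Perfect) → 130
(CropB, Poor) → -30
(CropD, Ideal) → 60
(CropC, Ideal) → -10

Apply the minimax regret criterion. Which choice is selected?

CropC

Column bests: Poor=470, Fair=370, Good=340, Ideal=490, Perfect=130.
CropB regrets: 500, 450, 150, 0, 610 → max 610
CropC regrets: 0, 50, 250, 500, 450 → max 500
CropH regrets: 710, 0, 670, 960, 230 → max 960
CropD regrets: 700, 640, 0, 430, 0 → max 700
Smallest max regret = 500 → CropC.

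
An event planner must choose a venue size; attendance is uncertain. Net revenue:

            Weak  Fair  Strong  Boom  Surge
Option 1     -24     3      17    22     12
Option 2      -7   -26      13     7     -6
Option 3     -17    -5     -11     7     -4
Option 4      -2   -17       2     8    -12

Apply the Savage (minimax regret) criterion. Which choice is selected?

Column bests: Weak=-2, Fair=3, Strong=17, Boom=22, Surge=12.
Option 1 regrets: 22, 0, 0, 0, 0 → max 22
Option 2 regrets: 5, 29, 4, 15, 18 → max 29
Option 3 regrets: 15, 8, 28, 15, 16 → max 28
Option 4 regrets: 0, 20, 15, 14, 24 → max 24
Smallest max regret = 22 → Option 1.

Option 1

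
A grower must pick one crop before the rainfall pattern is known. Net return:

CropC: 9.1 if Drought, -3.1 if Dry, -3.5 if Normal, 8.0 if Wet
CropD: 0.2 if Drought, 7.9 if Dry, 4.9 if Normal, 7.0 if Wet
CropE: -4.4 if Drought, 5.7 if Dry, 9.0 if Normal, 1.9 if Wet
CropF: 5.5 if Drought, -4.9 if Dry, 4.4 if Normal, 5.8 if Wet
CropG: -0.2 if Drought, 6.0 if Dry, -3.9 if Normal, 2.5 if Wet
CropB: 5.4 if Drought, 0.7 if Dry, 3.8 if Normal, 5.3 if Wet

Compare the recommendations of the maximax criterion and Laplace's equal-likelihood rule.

Row maxima: CropC=9.1, CropD=7.9, CropE=9.0, CropF=5.8, CropG=6.0, CropB=5.4
Best best-case = 9.1 → CropC.
Row averages: CropC=2.625, CropD=5, CropE=3.05, CropF=2.7, CropG=1.1, CropB=3.8
Highest average = 5 → CropD.

maximax → CropC; laplace → CropD (disagree)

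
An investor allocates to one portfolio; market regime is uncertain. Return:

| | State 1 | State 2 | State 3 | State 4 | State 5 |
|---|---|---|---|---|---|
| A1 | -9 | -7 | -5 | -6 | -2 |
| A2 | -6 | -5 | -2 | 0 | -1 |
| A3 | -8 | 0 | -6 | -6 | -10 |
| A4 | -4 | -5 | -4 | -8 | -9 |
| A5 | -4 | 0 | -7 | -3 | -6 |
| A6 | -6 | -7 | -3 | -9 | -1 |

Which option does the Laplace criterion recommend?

Row averages: A1=-5.8, A2=-2.8, A3=-6, A4=-6, A5=-4, A6=-5.2
Highest average = -2.8 → A2.

A2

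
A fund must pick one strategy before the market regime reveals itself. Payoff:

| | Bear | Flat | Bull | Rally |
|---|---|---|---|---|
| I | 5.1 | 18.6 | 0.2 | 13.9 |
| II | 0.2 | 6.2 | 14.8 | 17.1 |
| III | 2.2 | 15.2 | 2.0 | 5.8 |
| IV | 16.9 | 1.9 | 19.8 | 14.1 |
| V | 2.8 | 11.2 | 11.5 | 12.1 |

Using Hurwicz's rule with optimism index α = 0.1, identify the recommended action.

V

I: 0.1·18.6 + 0.9·0.2 = 2.04
II: 0.1·17.1 + 0.9·0.2 = 1.89
III: 0.1·15.2 + 0.9·2.0 = 3.32
IV: 0.1·19.8 + 0.9·1.9 = 3.69
V: 0.1·12.1 + 0.9·2.8 = 3.73
Highest Hurwicz score = 3.73 → V.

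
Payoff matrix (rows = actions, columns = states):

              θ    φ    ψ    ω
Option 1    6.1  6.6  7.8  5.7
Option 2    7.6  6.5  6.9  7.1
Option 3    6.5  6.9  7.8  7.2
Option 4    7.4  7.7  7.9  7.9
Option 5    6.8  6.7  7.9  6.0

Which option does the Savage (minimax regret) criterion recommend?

Option 4

Column bests: θ=7.6, φ=7.7, ψ=7.9, ω=7.9.
Option 1 regrets: 1.5, 1.1, 0.1, 2.2 → max 2.2
Option 2 regrets: 0.0, 1.2, 1.0, 0.8 → max 1.2
Option 3 regrets: 1.1, 0.8, 0.1, 0.7 → max 1.1
Option 4 regrets: 0.2, 0.0, 0.0, 0.0 → max 0.2
Option 5 regrets: 0.8, 1.0, 0.0, 1.9 → max 1.9
Smallest max regret = 0.2 → Option 4.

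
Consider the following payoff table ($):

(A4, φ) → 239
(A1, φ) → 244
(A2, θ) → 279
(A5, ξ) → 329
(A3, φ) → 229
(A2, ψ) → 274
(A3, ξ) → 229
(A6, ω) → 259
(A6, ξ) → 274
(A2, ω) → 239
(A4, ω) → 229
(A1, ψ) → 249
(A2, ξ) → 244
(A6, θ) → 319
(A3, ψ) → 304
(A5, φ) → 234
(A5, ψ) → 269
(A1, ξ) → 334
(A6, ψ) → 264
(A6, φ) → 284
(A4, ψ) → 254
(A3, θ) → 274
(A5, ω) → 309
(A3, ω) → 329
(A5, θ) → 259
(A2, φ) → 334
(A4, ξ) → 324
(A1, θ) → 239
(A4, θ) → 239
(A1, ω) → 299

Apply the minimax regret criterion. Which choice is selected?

A6

Column bests: θ=319, φ=334, ψ=304, ω=329, ξ=334.
A1 regrets: 80, 90, 55, 30, 0 → max 90
A2 regrets: 40, 0, 30, 90, 90 → max 90
A3 regrets: 45, 105, 0, 0, 105 → max 105
A4 regrets: 80, 95, 50, 100, 10 → max 100
A5 regrets: 60, 100, 35, 20, 5 → max 100
A6 regrets: 0, 50, 40, 70, 60 → max 70
Smallest max regret = 70 → A6.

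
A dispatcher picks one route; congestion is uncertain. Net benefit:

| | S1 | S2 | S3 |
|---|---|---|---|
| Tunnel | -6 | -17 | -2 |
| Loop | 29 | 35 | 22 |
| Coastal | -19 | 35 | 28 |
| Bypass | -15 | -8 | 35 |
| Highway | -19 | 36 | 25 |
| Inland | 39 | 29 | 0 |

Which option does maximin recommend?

Loop

Row minima: Tunnel=-17, Loop=22, Coastal=-19, Bypass=-15, Highway=-19, Inland=0
Best worst-case = 22 → Loop.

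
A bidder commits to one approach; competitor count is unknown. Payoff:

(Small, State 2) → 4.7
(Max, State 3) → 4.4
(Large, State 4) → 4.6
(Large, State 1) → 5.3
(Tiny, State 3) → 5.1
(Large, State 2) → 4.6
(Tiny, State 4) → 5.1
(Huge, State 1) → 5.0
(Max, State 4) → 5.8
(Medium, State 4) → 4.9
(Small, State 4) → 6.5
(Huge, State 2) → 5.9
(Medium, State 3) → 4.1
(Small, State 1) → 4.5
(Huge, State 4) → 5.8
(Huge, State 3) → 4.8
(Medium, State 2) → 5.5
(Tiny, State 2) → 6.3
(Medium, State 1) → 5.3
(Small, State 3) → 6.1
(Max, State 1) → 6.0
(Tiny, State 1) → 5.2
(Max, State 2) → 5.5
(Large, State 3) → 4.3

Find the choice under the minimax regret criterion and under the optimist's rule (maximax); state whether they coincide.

minimax regret → Huge; maximax → Small (disagree)

Column bests: State 1=6.0, State 2=6.3, State 3=6.1, State 4=6.5.
Tiny regrets: 0.8, 0.0, 1.0, 1.4 → max 1.4
Small regrets: 1.5, 1.6, 0.0, 0.0 → max 1.6
Medium regrets: 0.7, 0.8, 2.0, 1.6 → max 2.0
Large regrets: 0.7, 1.7, 1.8, 1.9 → max 1.9
Huge regrets: 1.0, 0.4, 1.3, 0.7 → max 1.3
Max regrets: 0.0, 0.8, 1.7, 0.7 → max 1.7
Smallest max regret = 1.3 → Huge.
Row maxima: Tiny=6.3, Small=6.5, Medium=5.5, Large=5.3, Huge=5.9, Max=6.0
Best best-case = 6.5 → Small.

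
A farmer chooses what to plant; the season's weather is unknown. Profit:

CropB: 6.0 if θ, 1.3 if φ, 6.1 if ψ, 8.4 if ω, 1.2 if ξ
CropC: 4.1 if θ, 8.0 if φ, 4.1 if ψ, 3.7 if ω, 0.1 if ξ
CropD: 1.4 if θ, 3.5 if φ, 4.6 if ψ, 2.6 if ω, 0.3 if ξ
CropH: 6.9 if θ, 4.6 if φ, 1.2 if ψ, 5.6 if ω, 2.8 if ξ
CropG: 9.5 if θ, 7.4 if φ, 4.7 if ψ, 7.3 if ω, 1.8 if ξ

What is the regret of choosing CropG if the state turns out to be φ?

Best payoff under φ is 8.0.
Regret = 8.0 − 7.4 = 0.6.

0.6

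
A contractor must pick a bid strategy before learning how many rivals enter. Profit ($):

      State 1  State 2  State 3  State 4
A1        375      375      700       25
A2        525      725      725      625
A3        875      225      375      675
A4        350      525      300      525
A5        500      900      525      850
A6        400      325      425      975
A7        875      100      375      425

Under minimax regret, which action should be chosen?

A2

Column bests: State 1=875, State 2=900, State 3=725, State 4=975.
A1 regrets: 500, 525, 25, 950 → max 950
A2 regrets: 350, 175, 0, 350 → max 350
A3 regrets: 0, 675, 350, 300 → max 675
A4 regrets: 525, 375, 425, 450 → max 525
A5 regrets: 375, 0, 200, 125 → max 375
A6 regrets: 475, 575, 300, 0 → max 575
A7 regrets: 0, 800, 350, 550 → max 800
Smallest max regret = 350 → A2.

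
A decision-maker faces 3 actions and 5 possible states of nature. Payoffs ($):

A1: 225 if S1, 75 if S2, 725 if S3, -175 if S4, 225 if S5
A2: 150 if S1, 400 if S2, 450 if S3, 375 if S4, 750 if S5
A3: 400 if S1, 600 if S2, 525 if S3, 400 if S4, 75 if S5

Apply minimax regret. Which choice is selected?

Column bests: S1=400, S2=600, S3=725, S4=400, S5=750.
A1 regrets: 175, 525, 0, 575, 525 → max 575
A2 regrets: 250, 200, 275, 25, 0 → max 275
A3 regrets: 0, 0, 200, 0, 675 → max 675
Smallest max regret = 275 → A2.

A2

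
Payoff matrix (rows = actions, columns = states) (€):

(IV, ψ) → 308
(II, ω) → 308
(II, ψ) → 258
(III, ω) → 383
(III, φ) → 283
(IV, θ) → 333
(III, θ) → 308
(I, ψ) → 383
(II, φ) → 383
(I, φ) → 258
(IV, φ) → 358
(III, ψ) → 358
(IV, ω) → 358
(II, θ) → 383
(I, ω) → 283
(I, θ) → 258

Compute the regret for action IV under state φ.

25

Best payoff under φ is 383.
Regret = 383 − 358 = 25.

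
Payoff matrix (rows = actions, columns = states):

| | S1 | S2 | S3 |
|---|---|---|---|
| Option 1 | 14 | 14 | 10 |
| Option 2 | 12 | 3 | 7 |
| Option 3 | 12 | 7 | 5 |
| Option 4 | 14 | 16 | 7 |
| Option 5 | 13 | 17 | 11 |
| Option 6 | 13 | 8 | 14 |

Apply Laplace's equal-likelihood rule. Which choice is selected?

Option 5

Row averages: Option 1=38/3, Option 2=22/3, Option 3=8, Option 4=37/3, Option 5=41/3, Option 6=35/3
Highest average = 41/3 → Option 5.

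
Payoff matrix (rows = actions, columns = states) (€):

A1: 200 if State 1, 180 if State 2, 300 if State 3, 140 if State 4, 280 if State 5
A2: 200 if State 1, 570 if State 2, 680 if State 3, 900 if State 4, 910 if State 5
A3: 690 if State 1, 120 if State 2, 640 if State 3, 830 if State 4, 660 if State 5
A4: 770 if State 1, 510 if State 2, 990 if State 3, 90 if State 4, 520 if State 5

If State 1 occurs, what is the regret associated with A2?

Best payoff under State 1 is 770.
Regret = 770 − 200 = 570.

570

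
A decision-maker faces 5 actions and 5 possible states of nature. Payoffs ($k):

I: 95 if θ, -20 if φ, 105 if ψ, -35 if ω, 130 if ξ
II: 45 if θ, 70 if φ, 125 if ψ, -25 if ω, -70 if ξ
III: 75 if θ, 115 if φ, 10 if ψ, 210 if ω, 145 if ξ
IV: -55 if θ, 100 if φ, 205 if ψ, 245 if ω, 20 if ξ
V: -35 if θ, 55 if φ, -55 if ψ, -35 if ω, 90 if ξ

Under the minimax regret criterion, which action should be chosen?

Column bests: θ=95, φ=115, ψ=205, ω=245, ξ=145.
I regrets: 0, 135, 100, 280, 15 → max 280
II regrets: 50, 45, 80, 270, 215 → max 270
III regrets: 20, 0, 195, 35, 0 → max 195
IV regrets: 150, 15, 0, 0, 125 → max 150
V regrets: 130, 60, 260, 280, 55 → max 280
Smallest max regret = 150 → IV.

IV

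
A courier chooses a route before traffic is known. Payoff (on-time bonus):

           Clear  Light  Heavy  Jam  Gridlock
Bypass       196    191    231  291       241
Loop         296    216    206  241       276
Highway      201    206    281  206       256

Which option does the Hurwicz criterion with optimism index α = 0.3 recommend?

Loop

Bypass: 0.3·291 + 0.7·191 = 221
Loop: 0.3·296 + 0.7·206 = 233
Highway: 0.3·281 + 0.7·201 = 225
Highest Hurwicz score = 233 → Loop.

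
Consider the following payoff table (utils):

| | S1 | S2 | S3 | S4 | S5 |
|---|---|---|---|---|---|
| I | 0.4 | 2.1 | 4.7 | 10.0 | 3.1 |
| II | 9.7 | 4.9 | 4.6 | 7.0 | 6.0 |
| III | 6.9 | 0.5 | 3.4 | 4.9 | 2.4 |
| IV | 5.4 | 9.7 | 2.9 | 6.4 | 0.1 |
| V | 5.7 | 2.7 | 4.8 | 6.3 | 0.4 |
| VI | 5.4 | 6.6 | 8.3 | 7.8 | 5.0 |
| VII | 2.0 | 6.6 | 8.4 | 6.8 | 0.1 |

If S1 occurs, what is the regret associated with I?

9.3

Best payoff under S1 is 9.7.
Regret = 9.7 − 0.4 = 9.3.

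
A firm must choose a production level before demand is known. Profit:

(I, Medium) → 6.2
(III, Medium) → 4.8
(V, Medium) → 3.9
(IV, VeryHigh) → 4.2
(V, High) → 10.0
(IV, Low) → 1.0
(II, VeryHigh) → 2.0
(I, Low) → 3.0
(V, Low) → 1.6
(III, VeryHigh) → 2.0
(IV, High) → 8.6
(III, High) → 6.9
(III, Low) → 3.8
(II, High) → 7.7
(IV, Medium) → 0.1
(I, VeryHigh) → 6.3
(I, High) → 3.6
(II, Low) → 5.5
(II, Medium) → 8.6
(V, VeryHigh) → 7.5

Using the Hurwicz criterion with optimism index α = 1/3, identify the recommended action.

I: 1/3·6.3 + 2/3·3.0 = 4.1
II: 1/3·8.6 + 2/3·2.0 = 4.2
III: 1/3·6.9 + 2/3·2.0 = 109/30
IV: 1/3·8.6 + 2/3·0.1 = 44/15
V: 1/3·10.0 + 2/3·1.6 = 4.4
Highest Hurwicz score = 4.4 → V.

V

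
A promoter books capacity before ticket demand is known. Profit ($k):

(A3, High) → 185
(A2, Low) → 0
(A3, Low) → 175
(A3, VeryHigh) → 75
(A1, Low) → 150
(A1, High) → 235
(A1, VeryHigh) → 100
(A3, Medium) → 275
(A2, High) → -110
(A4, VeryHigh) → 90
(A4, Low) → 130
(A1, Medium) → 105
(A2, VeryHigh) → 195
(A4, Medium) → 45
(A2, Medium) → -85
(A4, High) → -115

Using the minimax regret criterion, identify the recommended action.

A3

Column bests: Low=175, Medium=275, High=235, VeryHigh=195.
A1 regrets: 25, 170, 0, 95 → max 170
A2 regrets: 175, 360, 345, 0 → max 360
A3 regrets: 0, 0, 50, 120 → max 120
A4 regrets: 45, 230, 350, 105 → max 350
Smallest max regret = 120 → A3.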